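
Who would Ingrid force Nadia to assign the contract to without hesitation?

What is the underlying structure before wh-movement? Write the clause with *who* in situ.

The filler 'who' is interpreted as the object of the preposition 'to' (recipient of 'assign'). It moves to the left edge, and the trace sits right after 'to':
Who would Ingrid force Nadia to assign the contract to ___ without hesitation?

Ingrid would force Nadia to assign the contract to who without hesitation.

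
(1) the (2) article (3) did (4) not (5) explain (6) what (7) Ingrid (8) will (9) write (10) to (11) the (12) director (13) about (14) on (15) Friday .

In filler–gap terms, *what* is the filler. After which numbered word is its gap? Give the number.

13

In situ: Ingrid will write to the director about what on Friday.
'what' is the object of the preposition 'about'. Wh-movement fronts it, leaving a gap right after 'about':
The article did not explain what Ingrid will write to the director about ___ on Friday.
'about' is word 13.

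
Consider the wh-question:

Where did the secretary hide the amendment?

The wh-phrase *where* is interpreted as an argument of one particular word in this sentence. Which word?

hide

Before movement: The secretary did hide the amendment where.
'where' functions as the locative complement of 'hide'. Fronting leaves a gap immediately after 'amendment':
Where did the secretary hide the amendment ___?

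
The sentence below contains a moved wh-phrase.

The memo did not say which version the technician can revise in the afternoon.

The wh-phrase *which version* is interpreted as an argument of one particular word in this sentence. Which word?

Underlying clause: The technician can revise which version in the afternoon.
The filler 'which version' is interpreted as the direct object of 'revise'. It moves to the left edge, and the trace sits right after 'revise':
The memo did not say which version the technician can revise ___ in the afternoon.

revise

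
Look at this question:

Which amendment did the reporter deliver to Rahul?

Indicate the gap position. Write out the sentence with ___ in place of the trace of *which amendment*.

In situ: The reporter did deliver which amendment to Rahul.
The filler 'which amendment' is interpreted as the direct object of 'deliver'. The gap is right after 'deliver'.

Which amendment did the reporter deliver ___ to Rahul?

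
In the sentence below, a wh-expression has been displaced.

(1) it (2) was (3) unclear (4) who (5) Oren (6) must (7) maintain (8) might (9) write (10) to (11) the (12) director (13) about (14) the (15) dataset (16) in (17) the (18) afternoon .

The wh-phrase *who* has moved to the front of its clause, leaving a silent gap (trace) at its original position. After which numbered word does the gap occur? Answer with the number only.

In situ: Oren must maintain who might write to the director about the dataset in the afternoon.
'who' functions as the subject of the clause embedded under 'maintain'. Wh-movement fronts it, leaving a gap right after 'maintain':
It was unclear who Oren must maintain ___ might write to the director about the dataset in the afternoon.
'maintain' is word 7.

7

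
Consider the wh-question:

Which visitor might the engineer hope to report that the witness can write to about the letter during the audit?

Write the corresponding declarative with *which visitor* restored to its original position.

The engineer might hope to report that the witness can write to which visitor about the letter during the audit.

'which visitor' is the object of the preposition 'to'. Wh-movement fronts it, leaving a gap right after 'to':
Which visitor might the engineer hope to report that the witness can write to ___ about the letter during the audit?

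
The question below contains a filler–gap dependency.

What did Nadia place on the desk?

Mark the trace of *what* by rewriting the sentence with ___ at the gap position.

What did Nadia place ___ on the desk?

Before movement: Nadia did place what on the desk.
'what' functions as the direct object of 'place'. The gap is right after 'place'.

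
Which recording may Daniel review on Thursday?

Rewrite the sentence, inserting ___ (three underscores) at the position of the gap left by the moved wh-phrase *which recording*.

Underlying clause: Daniel may review which recording on Thursday.
'which recording' is the direct object of 'review'. The gap is right after 'review'.

Which recording may Daniel review ___ on Thursday?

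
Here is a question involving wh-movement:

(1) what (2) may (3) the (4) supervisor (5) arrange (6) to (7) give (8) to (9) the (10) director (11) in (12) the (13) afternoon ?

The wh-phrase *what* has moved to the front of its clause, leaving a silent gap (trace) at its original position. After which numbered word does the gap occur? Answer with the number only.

7

In situ: The supervisor may arrange to give what to the director in the afternoon.
'what' is the direct object of 'give'. It moves to the left edge, and the trace sits right after 'give':
What may the supervisor arrange to give ___ to the director in the afternoon?
'give' is word 7.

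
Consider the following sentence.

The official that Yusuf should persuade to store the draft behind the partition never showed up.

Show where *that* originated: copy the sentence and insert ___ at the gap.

The filler 'that' is interpreted as the direct object of 'persuade'. The gap is right after 'persuade'.

The official that Yusuf should persuade ___ to store the draft behind the partition never showed up.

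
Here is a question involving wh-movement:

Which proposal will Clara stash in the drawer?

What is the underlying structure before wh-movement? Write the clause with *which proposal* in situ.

The filler 'which proposal' is interpreted as the direct object of 'stash'. It moves to the left edge, and the trace sits right after 'stash':
Which proposal will Clara stash ___ in the drawer?

Clara will stash which proposal in the drawer.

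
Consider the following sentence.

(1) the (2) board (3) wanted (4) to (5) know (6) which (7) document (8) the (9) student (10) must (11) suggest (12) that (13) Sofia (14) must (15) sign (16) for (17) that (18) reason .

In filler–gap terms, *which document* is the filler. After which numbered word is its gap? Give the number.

15

In situ: The student must suggest that Sofia must sign which document for that reason.
The filler 'which document' is interpreted as the direct object of 'sign'. Fronting leaves a gap immediately after 'sign':
The board wanted to know which document the student must suggest that Sofia must sign ___ for that reason.
'sign' is word 15.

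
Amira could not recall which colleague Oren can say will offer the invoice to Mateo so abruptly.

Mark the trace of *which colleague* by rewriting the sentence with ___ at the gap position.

Amira could not recall which colleague Oren can say ___ will offer the invoice to Mateo so abruptly.

In situ: Oren can say which colleague will offer the invoice to Mateo so abruptly.
'which colleague' functions as the subject of the clause embedded under 'say'. The gap is right after 'say'.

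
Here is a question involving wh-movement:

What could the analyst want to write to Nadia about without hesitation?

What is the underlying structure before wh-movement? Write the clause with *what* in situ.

The analyst could want to write to Nadia about what without hesitation.

'what' functions as the object of the preposition 'about'. Fronting leaves a gap immediately after 'about':
What could the analyst want to write to Nadia about ___ without hesitation?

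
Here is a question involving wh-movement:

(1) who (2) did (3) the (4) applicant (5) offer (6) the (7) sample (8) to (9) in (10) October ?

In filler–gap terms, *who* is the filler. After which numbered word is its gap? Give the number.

Underlying clause: The applicant did offer the sample to who in October.
The filler 'who' is interpreted as the object of the preposition 'to' (recipient of 'offer'). It moves to the left edge, and the trace sits right after 'to':
Who did the applicant offer the sample to ___ in October?
'to' is word 8.

8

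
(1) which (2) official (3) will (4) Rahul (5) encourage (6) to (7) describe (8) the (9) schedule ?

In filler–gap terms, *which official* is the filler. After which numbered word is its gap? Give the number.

5

Before movement: Rahul will encourage which official to describe the schedule.
The filler 'which official' is interpreted as the direct object of 'encourage'. Fronting leaves a gap immediately after 'encourage':
Which official will Rahul encourage ___ to describe the schedule?
'encourage' is word 5.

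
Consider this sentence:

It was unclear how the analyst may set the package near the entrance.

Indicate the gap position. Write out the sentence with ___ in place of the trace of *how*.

Before movement: The analyst may set the package near the entrance how.
'how' is the manner adjunct. The gap is right after 'entrance'.

It was unclear how the analyst may set the package near the entrance ___.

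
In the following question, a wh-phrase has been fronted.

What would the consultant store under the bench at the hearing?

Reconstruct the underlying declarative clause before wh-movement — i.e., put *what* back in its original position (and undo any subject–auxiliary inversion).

The filler 'what' is interpreted as the direct object of 'store'. Wh-movement fronts it, leaving a gap right after 'store':
What would the consultant store ___ under the bench at the hearing?

The consultant would store what under the bench at the hearing.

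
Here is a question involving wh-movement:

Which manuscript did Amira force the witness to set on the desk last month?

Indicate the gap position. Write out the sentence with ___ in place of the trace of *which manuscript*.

Which manuscript did Amira force the witness to set ___ on the desk last month?

Pre-movement form: Amira did force the witness to set which manuscript on the desk last month.
The filler 'which manuscript' is interpreted as the direct object of 'set'. The gap is right after 'set'.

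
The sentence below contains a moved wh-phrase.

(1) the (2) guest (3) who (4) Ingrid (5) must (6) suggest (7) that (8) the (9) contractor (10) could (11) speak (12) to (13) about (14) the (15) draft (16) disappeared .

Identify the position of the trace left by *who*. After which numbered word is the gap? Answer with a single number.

12

'who' functions as the object of the preposition 'to'. It moves to the left edge, and the trace sits right after 'to':
The guest who Ingrid must suggest that the contractor could speak to ___ about the draft disappeared.
'to' is word 12.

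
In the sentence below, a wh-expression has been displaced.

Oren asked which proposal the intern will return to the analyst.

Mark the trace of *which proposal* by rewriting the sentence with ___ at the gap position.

Oren asked which proposal the intern will return ___ to the analyst.

Before movement: The intern will return which proposal to the analyst.
'which proposal' functions as the direct object of 'return'. The gap is right after 'return'.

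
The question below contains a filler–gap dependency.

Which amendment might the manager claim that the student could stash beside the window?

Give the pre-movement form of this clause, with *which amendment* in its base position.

'which amendment' is the direct object of 'stash'. Fronting leaves a gap immediately after 'stash':
Which amendment might the manager claim that the student could stash ___ beside the window?

The manager might claim that the student could stash which amendment beside the window.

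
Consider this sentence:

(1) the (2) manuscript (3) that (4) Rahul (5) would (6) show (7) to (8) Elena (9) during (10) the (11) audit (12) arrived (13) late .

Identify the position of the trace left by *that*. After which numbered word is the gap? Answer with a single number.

'that' is the direct object of 'show'. Fronting leaves a gap immediately after 'show':
The manuscript that Rahul would show ___ to Elena during the audit arrived late.
'show' is word 6.

6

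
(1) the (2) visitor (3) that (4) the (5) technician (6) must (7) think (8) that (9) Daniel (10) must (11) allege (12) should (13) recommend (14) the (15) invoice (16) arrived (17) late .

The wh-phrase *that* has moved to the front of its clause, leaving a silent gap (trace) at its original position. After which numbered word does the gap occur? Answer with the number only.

11

'that' functions as the subject of the clause embedded under 'allege'. Wh-movement fronts it, leaving a gap right after 'allege':
The visitor that the technician must think that Daniel must allege ___ should recommend the invoice arrived late.
'allege' is word 11.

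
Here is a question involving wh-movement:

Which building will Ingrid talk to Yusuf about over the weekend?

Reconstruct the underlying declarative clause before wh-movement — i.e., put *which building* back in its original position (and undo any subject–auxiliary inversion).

The filler 'which building' is interpreted as the object of the preposition 'about'. It moves to the left edge, and the trace sits right after 'about':
Which building will Ingrid talk to Yusuf about ___ over the weekend?

Ingrid will talk to Yusuf about which building over the weekend.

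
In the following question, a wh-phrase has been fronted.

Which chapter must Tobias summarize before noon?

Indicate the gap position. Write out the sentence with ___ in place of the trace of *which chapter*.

Which chapter must Tobias summarize ___ before noon?

Before movement: Tobias must summarize which chapter before noon.
'which chapter' is the direct object of 'summarize'. The gap is right after 'summarize'.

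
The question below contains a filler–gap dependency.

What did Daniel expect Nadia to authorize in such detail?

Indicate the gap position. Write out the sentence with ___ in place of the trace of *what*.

Pre-movement form: Daniel did expect Nadia to authorize what in such detail.
'what' is the direct object of 'authorize'. The gap is right after 'authorize'.

What did Daniel expect Nadia to authorize ___ in such detail?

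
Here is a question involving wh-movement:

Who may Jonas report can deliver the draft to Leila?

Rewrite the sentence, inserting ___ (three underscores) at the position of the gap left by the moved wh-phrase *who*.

Who may Jonas report ___ can deliver the draft to Leila?

Pre-movement form: Jonas may report who can deliver the draft to Leila.
'who' is the subject of the clause embedded under 'report'. The gap is right after 'report'.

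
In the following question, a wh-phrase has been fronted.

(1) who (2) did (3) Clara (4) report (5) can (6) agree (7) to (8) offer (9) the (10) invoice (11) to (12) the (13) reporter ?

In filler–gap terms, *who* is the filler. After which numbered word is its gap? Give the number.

Before movement: Clara did report who can agree to offer the invoice to the reporter.
The filler 'who' is interpreted as the subject of the clause embedded under 'report'. Fronting leaves a gap immediately after 'report':
Who did Clara report ___ can agree to offer the invoice to the reporter?
'report' is word 4.

4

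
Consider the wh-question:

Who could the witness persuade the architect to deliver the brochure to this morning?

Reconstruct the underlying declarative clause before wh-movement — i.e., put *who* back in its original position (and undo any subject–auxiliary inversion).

The witness could persuade the architect to deliver the brochure to who this morning.

'who' is the object of the preposition 'to' (recipient of 'deliver'). Wh-movement fronts it, leaving a gap right after 'to':
Who could the witness persuade the architect to deliver the brochure to ___ this morning?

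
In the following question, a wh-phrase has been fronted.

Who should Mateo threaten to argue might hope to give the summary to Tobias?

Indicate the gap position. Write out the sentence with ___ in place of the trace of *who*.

Who should Mateo threaten to argue ___ might hope to give the summary to Tobias?

Before movement: Mateo should threaten to argue who might hope to give the summary to Tobias.
'who' functions as the subject of the clause embedded under 'argue'. The gap is right after 'argue'.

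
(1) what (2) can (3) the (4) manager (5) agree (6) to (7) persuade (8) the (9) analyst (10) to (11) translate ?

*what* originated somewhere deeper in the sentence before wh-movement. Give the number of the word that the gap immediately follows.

Pre-movement form: The manager can agree to persuade the analyst to translate what.
The filler 'what' is interpreted as the direct object of 'translate'. Wh-movement fronts it, leaving a gap right after 'translate':
What can the manager agree to persuade the analyst to translate ___?
'translate' is word 11.

11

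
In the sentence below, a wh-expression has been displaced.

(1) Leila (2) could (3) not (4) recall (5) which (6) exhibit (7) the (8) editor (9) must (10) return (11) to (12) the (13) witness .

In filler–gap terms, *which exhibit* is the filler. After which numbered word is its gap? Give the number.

10

Underlying clause: The editor must return which exhibit to the witness.
'which exhibit' functions as the direct object of 'return'. Wh-movement fronts it, leaving a gap right after 'return':
Leila could not recall which exhibit the editor must return ___ to the witness.
'return' is word 10.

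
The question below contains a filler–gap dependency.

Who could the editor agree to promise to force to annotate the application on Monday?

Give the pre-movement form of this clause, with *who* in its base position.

The editor could agree to promise to force who to annotate the application on Monday.

'who' is the direct object of 'force'. Wh-movement fronts it, leaving a gap right after 'force':
Who could the editor agree to promise to force ___ to annotate the application on Monday?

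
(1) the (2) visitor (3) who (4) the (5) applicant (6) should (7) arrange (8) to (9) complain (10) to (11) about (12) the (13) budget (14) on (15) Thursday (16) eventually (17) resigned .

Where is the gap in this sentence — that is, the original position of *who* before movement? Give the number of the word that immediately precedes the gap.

'who' is the object of the preposition 'to'. It moves to the left edge, and the trace sits right after 'to':
The visitor who the applicant should arrange to complain to ___ about the budget on Thursday eventually resigned.
'to' is word 10.

10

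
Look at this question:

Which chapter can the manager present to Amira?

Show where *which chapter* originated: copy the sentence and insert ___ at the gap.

Which chapter can the manager present ___ to Amira?

Pre-movement form: The manager can present which chapter to Amira.
'which chapter' functions as the direct object of 'present'. The gap is right after 'present'.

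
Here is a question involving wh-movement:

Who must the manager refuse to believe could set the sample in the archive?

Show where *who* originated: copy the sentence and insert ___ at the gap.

Who must the manager refuse to believe ___ could set the sample in the archive?

Underlying clause: The manager must refuse to believe who could set the sample in the archive.
'who' is the subject of the clause embedded under 'believe'. The gap is right after 'believe'.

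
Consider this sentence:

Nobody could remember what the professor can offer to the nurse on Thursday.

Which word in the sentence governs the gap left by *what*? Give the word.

In situ: The professor can offer what to the nurse on Thursday.
The filler 'what' is interpreted as the direct object of 'offer'. It moves to the left edge, and the trace sits right after 'offer':
Nobody could remember what the professor can offer ___ to the nurse on Thursday.

offer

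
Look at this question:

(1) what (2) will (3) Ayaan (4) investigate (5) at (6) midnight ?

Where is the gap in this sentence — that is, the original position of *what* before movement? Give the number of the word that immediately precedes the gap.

In situ: Ayaan will investigate what at midnight.
'what' is the direct object of 'investigate'. Wh-movement fronts it, leaving a gap right after 'investigate':
What will Ayaan investigate ___ at midnight?
'investigate' is word 4.

4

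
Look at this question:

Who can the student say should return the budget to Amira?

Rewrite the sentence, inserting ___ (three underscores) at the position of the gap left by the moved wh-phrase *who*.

Who can the student say ___ should return the budget to Amira?

Underlying clause: The student can say who should return the budget to Amira.
'who' functions as the subject of the clause embedded under 'say'. The gap is right after 'say'.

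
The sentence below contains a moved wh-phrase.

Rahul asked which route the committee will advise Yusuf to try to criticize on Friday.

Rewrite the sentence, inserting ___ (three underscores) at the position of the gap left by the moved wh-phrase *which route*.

Rahul asked which route the committee will advise Yusuf to try to criticize ___ on Friday.

Before movement: The committee will advise Yusuf to try to criticize which route on Friday.
'which route' functions as the direct object of 'criticize'. The gap is right after 'criticize'.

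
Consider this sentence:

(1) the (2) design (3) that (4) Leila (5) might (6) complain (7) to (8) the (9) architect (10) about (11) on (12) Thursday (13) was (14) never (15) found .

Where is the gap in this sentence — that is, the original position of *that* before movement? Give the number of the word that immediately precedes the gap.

The filler 'that' is interpreted as the object of the preposition 'about'. It moves to the left edge, and the trace sits right after 'about':
The design that Leila might complain to the architect about ___ on Thursday was never found.
'about' is word 10.

10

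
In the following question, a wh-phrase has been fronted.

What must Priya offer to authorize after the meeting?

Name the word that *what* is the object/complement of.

Pre-movement form: Priya must offer to authorize what after the meeting.
'what' functions as the direct object of 'authorize'. It moves to the left edge, and the trace sits right after 'authorize':
What must Priya offer to authorize ___ after the meeting?

authorize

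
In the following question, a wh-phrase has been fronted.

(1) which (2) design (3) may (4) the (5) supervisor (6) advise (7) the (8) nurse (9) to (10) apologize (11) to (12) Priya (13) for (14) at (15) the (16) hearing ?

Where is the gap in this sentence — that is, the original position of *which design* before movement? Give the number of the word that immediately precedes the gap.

13

Before movement: The supervisor may advise the nurse to apologize to Priya for which design at the hearing.
'which design' is the object of the preposition 'for'. Wh-movement fronts it, leaving a gap right after 'for':
Which design may the supervisor advise the nurse to apologize to Priya for ___ at the hearing?
'for' is word 13.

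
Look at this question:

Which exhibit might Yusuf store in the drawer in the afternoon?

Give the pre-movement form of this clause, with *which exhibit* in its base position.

Yusuf might store which exhibit in the drawer in the afternoon.

The filler 'which exhibit' is interpreted as the direct object of 'store'. Wh-movement fronts it, leaving a gap right after 'store':
Which exhibit might Yusuf store ___ in the drawer in the afternoon?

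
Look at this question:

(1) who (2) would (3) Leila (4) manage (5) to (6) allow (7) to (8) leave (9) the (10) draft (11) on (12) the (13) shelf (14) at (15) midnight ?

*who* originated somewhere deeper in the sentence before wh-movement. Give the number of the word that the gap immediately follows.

6

Underlying clause: Leila would manage to allow who to leave the draft on the shelf at midnight.
'who' is the direct object of 'allow'. Wh-movement fronts it, leaving a gap right after 'allow':
Who would Leila manage to allow ___ to leave the draft on the shelf at midnight?
'allow' is word 6.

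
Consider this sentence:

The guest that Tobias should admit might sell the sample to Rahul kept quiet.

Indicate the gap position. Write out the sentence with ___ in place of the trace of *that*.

'that' is the subject of the clause embedded under 'admit'. The gap is right after 'admit'.

The guest that Tobias should admit ___ might sell the sample to Rahul kept quiet.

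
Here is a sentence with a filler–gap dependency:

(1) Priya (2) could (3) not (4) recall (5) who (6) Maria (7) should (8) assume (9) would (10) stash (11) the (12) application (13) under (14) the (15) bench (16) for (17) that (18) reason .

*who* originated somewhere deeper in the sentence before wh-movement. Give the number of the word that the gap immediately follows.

In situ: Maria should assume who would stash the application under the bench for that reason.
'who' functions as the subject of the clause embedded under 'assume'. Fronting leaves a gap immediately after 'assume':
Priya could not recall who Maria should assume ___ would stash the application under the bench for that reason.
'assume' is word 8.

8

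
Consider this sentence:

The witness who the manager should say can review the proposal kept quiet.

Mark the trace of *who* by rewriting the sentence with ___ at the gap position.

'who' is the subject of the clause embedded under 'say'. The gap is right after 'say'.

The witness who the manager should say ___ can review the proposal kept quiet.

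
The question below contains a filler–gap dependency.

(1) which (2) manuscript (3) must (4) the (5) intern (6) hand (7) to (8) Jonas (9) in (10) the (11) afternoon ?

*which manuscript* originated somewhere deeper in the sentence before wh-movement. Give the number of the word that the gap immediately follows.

Pre-movement form: The intern must hand which manuscript to Jonas in the afternoon.
'which manuscript' functions as the direct object of 'hand'. Wh-movement fronts it, leaving a gap right after 'hand':
Which manuscript must the intern hand ___ to Jonas in the afternoon?
'hand' is word 6.

6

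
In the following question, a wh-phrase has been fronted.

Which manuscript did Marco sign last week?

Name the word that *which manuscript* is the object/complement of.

sign

Underlying clause: Marco did sign which manuscript last week.
'which manuscript' is the direct object of 'sign'. It moves to the left edge, and the trace sits right after 'sign':
Which manuscript did Marco sign ___ last week?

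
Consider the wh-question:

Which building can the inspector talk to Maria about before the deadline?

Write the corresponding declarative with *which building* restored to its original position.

The inspector can talk to Maria about which building before the deadline.

The filler 'which building' is interpreted as the object of the preposition 'about'. Wh-movement fronts it, leaving a gap right after 'about':
Which building can the inspector talk to Maria about ___ before the deadline?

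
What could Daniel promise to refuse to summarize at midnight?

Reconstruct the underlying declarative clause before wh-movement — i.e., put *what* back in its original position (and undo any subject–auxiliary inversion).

Daniel could promise to refuse to summarize what at midnight.

'what' is the direct object of 'summarize'. It moves to the left edge, and the trace sits right after 'summarize':
What could Daniel promise to refuse to summarize ___ at midnight?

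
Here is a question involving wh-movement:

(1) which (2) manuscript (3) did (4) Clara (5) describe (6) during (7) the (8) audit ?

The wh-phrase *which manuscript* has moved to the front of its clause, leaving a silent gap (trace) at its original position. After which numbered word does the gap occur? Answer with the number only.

In situ: Clara did describe which manuscript during the audit.
'which manuscript' is the direct object of 'describe'. It moves to the left edge, and the trace sits right after 'describe':
Which manuscript did Clara describe ___ during the audit?
'describe' is word 5.

5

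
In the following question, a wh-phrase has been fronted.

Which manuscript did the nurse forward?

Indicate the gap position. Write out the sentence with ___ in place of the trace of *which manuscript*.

In situ: The nurse did forward which manuscript.
'which manuscript' is the direct object of 'forward'. The gap is right after 'forward'.

Which manuscript did the nurse forward ___?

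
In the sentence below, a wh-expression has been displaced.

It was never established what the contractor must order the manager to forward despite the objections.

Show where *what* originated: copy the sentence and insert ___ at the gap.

It was never established what the contractor must order the manager to forward ___ despite the objections.

Pre-movement form: The contractor must order the manager to forward what despite the objections.
'what' is the direct object of 'forward'. The gap is right after 'forward'.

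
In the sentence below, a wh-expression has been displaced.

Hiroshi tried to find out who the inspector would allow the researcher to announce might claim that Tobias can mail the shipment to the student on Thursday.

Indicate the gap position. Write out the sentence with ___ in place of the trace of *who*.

Hiroshi tried to find out who the inspector would allow the researcher to announce ___ might claim that Tobias can mail the shipment to the student on Thursday.

Before movement: The inspector would allow the researcher to announce who might claim that Tobias can mail the shipment to the student on Thursday.
The filler 'who' is interpreted as the subject of the clause embedded under 'announce'. The gap is right after 'announce'.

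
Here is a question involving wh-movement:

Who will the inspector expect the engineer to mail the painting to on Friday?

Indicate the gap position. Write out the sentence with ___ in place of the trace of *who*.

Underlying clause: The inspector will expect the engineer to mail the painting to who on Friday.
The filler 'who' is interpreted as the object of the preposition 'to' (recipient of 'mail'). The gap is right after 'to'.

Who will the inspector expect the engineer to mail the painting to ___ on Friday?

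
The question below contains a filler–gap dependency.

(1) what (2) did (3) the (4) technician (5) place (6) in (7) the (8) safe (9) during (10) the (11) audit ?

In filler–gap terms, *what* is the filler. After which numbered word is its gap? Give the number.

Pre-movement form: The technician did place what in the safe during the audit.
The filler 'what' is interpreted as the direct object of 'place'. Fronting leaves a gap immediately after 'place':
What did the technician place ___ in the safe during the audit?
'place' is word 5.

5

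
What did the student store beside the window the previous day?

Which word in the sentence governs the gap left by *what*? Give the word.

Underlying clause: The student did store what beside the window the previous day.
'what' is the direct object of 'store'. Fronting leaves a gap immediately after 'store':
What did the student store ___ beside the window the previous day?

store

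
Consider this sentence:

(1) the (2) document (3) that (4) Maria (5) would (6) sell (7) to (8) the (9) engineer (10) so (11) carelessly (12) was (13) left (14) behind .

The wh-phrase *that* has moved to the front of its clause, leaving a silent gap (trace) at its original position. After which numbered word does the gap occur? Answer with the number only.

'that' functions as the direct object of 'sell'. It moves to the left edge, and the trace sits right after 'sell':
The document that Maria would sell ___ to the engineer so carelessly was left behind.
'sell' is word 6.

6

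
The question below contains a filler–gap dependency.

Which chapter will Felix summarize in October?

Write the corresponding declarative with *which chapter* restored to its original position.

Felix will summarize which chapter in October.

'which chapter' functions as the direct object of 'summarize'. It moves to the left edge, and the trace sits right after 'summarize':
Which chapter will Felix summarize ___ in October?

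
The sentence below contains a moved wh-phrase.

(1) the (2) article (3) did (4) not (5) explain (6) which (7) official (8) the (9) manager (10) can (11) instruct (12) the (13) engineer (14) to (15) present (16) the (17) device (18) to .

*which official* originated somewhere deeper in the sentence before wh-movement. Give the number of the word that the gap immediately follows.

Underlying clause: The manager can instruct the engineer to present the device to which official.
'which official' functions as the object of the preposition 'to' (recipient of 'present'). Fronting leaves a gap immediately after 'to':
The article did not explain which official the manager can instruct the engineer to present the device to ___.
'to' is word 18.

18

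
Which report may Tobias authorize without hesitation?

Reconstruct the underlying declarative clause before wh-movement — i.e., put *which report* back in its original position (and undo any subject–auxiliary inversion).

Tobias may authorize which report without hesitation.

'which report' functions as the direct object of 'authorize'. Wh-movement fronts it, leaving a gap right after 'authorize':
Which report may Tobias authorize ___ without hesitation?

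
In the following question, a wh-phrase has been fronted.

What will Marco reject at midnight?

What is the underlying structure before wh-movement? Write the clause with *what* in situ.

Marco will reject what at midnight.

The filler 'what' is interpreted as the direct object of 'reject'. Wh-movement fronts it, leaving a gap right after 'reject':
What will Marco reject ___ at midnight?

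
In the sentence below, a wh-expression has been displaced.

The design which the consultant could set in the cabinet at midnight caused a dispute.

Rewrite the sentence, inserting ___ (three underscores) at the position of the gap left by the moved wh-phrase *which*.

The filler 'which' is interpreted as the direct object of 'set'. The gap is right after 'set'.

The design which the consultant could set ___ in the cabinet at midnight caused a dispute.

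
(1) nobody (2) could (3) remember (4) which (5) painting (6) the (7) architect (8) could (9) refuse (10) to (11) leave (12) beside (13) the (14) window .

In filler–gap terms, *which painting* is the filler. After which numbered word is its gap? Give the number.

Underlying clause: The architect could refuse to leave which painting beside the window.
The filler 'which painting' is interpreted as the direct object of 'leave'. Fronting leaves a gap immediately after 'leave':
Nobody could remember which painting the architect could refuse to leave ___ beside the window.
'leave' is word 11.

11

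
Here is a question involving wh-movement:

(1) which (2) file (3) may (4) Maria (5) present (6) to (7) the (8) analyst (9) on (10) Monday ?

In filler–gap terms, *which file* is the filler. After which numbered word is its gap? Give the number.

Underlying clause: Maria may present which file to the analyst on Monday.
'which file' functions as the direct object of 'present'. Wh-movement fronts it, leaving a gap right after 'present':
Which file may Maria present ___ to the analyst on Monday?
'present' is word 5.

5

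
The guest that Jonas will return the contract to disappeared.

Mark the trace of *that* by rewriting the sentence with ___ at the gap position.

The guest that Jonas will return the contract to ___ disappeared.

'that' functions as the object of the preposition 'to' (recipient of 'return'). The gap is right after 'to'.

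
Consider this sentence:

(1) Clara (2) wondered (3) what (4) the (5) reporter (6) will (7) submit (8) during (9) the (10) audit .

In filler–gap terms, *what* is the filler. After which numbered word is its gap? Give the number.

Pre-movement form: The reporter will submit what during the audit.
'what' is the direct object of 'submit'. Wh-movement fronts it, leaving a gap right after 'submit':
Clara wondered what the reporter will submit ___ during the audit.
'submit' is word 7.

7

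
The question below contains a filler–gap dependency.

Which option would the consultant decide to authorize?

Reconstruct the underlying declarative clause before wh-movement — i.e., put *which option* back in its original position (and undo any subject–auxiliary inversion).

'which option' functions as the direct object of 'authorize'. Wh-movement fronts it, leaving a gap right after 'authorize':
Which option would the consultant decide to authorize ___?

The consultant would decide to authorize which option.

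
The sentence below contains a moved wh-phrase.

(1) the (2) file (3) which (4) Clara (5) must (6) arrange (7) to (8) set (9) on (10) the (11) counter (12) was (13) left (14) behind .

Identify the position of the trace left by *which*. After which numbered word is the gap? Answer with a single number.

'which' functions as the direct object of 'set'. It moves to the left edge, and the trace sits right after 'set':
The file which Clara must arrange to set ___ on the counter was left behind.
'set' is word 8.

8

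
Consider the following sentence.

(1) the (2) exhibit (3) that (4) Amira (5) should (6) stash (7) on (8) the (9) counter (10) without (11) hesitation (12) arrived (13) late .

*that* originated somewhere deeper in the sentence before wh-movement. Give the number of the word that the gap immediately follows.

'that' is the direct object of 'stash'. It moves to the left edge, and the trace sits right after 'stash':
The exhibit that Amira should stash ___ on the counter without hesitation arrived late.
'stash' is word 6.

6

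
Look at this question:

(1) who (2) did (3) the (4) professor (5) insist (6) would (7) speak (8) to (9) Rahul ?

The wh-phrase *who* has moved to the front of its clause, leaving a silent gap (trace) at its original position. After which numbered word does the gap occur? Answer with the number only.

5

Underlying clause: The professor did insist who would speak to Rahul.
'who' functions as the subject of the clause embedded under 'insist'. Fronting leaves a gap immediately after 'insist':
Who did the professor insist ___ would speak to Rahul?
'insist' is word 5.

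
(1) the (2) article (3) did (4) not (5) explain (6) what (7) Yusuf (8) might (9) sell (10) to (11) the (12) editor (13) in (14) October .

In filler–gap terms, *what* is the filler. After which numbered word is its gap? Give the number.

9

Pre-movement form: Yusuf might sell what to the editor in October.
'what' is the direct object of 'sell'. Fronting leaves a gap immediately after 'sell':
The article did not explain what Yusuf might sell ___ to the editor in October.
'sell' is word 9.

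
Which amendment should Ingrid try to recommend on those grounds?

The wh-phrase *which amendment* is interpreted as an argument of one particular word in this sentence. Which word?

Underlying clause: Ingrid should try to recommend which amendment on those grounds.
'which amendment' functions as the direct object of 'recommend'. It moves to the left edge, and the trace sits right after 'recommend':
Which amendment should Ingrid try to recommend ___ on those grounds?

recommend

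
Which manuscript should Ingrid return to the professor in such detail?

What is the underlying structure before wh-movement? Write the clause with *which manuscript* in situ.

'which manuscript' functions as the direct object of 'return'. Fronting leaves a gap immediately after 'return':
Which manuscript should Ingrid return ___ to the professor in such detail?

Ingrid should return which manuscript to the professor in such detail.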